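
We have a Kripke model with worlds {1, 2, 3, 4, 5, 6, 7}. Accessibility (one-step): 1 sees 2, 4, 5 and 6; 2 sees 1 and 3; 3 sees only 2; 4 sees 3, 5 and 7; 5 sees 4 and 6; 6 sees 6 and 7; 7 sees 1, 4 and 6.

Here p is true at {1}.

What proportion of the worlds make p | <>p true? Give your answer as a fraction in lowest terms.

1: p is T, <>p is F. ✓
2: p is F, <>p is T. ✓
3: p is F, <>p is F. ✗
4: p is F, <>p is F. ✗
5: p is F, <>p is F. ✗
6: p is F, <>p is F. ✗
7: p is F, <>p is T. ✓
That's 3 of 7 worlds, so 3/7.

3/7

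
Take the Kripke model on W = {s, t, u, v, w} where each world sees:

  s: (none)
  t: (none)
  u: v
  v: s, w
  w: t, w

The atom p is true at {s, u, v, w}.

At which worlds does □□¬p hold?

{s, t}

s: no successors, so □□¬p holds vacuously. ✓
t: no successors, so □□¬p holds vacuously. ✓
u: successors {v}; □¬p there: v:F. ✗
v: successors {s, w}; □¬p there: s:T, w:F. ✗
w: successors {t, w}; □¬p there: t:T, w:F. ✗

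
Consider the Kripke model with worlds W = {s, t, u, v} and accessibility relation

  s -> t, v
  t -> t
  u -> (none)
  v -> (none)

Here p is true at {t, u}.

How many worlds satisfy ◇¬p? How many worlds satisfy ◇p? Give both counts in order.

1 and 2

For ◇¬p:
s: successors {t, v}; ¬p there: t:F, v:T. ✓
t: successors {t}; ¬p there: t:F. ✗
u: no successors, so ◇¬p fails. ✗
v: no successors, so ◇¬p fails. ✗
— 1 world.
For ◇p:
s: successors {t, v}; p there: t:T, v:F. ✓
t: successors {t}; p there: t:T. ✓
u: no successors, so ◇p fails. ✗
v: no successors, so ◇p fails. ✗
— 2 worlds.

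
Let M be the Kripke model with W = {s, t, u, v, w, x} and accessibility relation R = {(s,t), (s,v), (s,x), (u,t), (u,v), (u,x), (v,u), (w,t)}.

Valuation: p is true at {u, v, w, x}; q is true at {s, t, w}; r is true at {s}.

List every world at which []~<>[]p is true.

{s, t, u, w, x}

s: successors {t, v, x}; ~<>[]p there: t:T, v:T, x:T. ✓
t: no successors, so []~<>[]p holds vacuously. ✓
u: successors {t, v, x}; ~<>[]p there: t:T, v:T, x:T. ✓
v: successors {u}; ~<>[]p there: u:F. ✗
w: successors {t}; ~<>[]p there: t:T. ✓
x: no successors, so []~<>[]p holds vacuously. ✓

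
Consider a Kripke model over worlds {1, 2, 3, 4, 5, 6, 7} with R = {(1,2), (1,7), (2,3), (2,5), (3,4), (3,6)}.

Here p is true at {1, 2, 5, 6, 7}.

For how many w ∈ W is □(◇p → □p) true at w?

1: successors {2, 7}; ◇p → □p there: 2:F, 7:T. ✗
2: successors {3, 5}; ◇p → □p there: 3:F, 5:T. ✗
3: successors {4, 6}; ◇p → □p there: 4:T, 6:T. ✓
4: no successors, so □(◇p → □p) holds vacuously. ✓
5: no successors, so □(◇p → □p) holds vacuously. ✓
6: no successors, so □(◇p → □p) holds vacuously. ✓
7: no successors, so □(◇p → □p) holds vacuously. ✓
Satisfying worlds: {3, 4, 5, 6, 7}.

5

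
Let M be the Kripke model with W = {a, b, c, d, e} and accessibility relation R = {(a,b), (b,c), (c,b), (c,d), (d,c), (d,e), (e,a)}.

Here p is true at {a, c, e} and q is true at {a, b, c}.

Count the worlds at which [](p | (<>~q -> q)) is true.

4

a: successors {b}; p | (<>~q -> q) there: b:T. ✓
b: successors {c}; p | (<>~q -> q) there: c:T. ✓
c: successors {b, d}; p | (<>~q -> q) there: b:T, d:F. ✗
d: successors {c, e}; p | (<>~q -> q) there: c:T, e:T. ✓
e: successors {a}; p | (<>~q -> q) there: a:T. ✓
Satisfying worlds: {a, b, d, e}.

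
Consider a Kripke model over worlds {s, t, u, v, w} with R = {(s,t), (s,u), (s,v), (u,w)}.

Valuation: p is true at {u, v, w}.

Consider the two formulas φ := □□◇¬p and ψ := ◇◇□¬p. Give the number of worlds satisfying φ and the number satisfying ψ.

4 and 1

For □□◇¬p:
s: successors {t, u, v}; □◇¬p there: t:T, u:F, v:T. ✗
t: no successors, so □□◇¬p holds vacuously. ✓
u: successors {w}; □◇¬p there: w:T. ✓
v: no successors, so □□◇¬p holds vacuously. ✓
w: no successors, so □□◇¬p holds vacuously. ✓
— 4 worlds.
For ◇◇□¬p:
s: successors {t, u, v}; ◇□¬p there: t:F, u:T, v:F. ✓
t: no successors, so ◇◇□¬p fails. ✗
u: successors {w}; ◇□¬p there: w:F. ✗
v: no successors, so ◇◇□¬p fails. ✗
w: no successors, so ◇◇□¬p fails. ✗
— 1 world.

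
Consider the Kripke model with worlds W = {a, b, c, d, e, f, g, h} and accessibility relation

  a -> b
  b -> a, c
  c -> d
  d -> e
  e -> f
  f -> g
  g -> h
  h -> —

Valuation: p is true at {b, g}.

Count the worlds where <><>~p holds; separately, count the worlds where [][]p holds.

5 and 3

For <><>~p:
a: successors {b}; <>~p there: b:T. ✓
b: successors {a, c}; <>~p there: a:F, c:T. ✓
c: successors {d}; <>~p there: d:T. ✓
d: successors {e}; <>~p there: e:T. ✓
e: successors {f}; <>~p there: f:F. ✗
f: successors {g}; <>~p there: g:T. ✓
g: successors {h}; <>~p there: h:F. ✗
h: no successors, so <><>~p fails. ✗
— 5 worlds.
For [][]p:
a: successors {b}; []p there: b:F. ✗
b: successors {a, c}; []p there: a:T, c:F. ✗
c: successors {d}; []p there: d:F. ✗
d: successors {e}; []p there: e:F. ✗
e: successors {f}; []p there: f:T. ✓
f: successors {g}; []p there: g:F. ✗
g: successors {h}; []p there: h:T. ✓
h: no successors, so [][]p holds vacuously. ✓
— 3 worlds.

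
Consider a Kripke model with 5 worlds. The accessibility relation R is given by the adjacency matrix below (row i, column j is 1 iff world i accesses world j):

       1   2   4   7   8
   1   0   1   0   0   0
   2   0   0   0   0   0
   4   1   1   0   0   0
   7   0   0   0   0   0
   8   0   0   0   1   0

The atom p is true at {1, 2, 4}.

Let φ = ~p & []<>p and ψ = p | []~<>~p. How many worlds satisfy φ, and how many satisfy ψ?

1 and 5

For ~p & []<>p:
1: ~p is F, []<>p is F. ✗
2: ~p is F, []<>p is T. ✗
4: ~p is F, []<>p is F. ✗
7: ~p is T, []<>p is T. ✓
8: ~p is T, []<>p is F. ✗
— 1 world.
For p | []~<>~p:
1: p is T, []~<>~p is T. ✓
2: p is T, []~<>~p is T. ✓
4: p is T, []~<>~p is T. ✓
7: p is F, []~<>~p is T. ✓
8: p is F, []~<>~p is T. ✓
— 5 worlds.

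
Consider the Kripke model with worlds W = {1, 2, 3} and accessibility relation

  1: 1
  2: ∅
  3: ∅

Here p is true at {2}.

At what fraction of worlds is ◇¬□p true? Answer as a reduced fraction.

1: successors {1}; ¬□p there: 1:T. ✓
2: no successors, so ◇¬□p fails. ✗
3: no successors, so ◇¬□p fails. ✗
That's 1 of 3 worlds, so 1/3.

1/3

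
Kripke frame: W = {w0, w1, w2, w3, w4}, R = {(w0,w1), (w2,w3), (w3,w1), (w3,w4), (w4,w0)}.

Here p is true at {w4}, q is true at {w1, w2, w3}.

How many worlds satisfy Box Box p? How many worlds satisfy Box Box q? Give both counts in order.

For Box Box p:
w0: successors {w1}; Box p there: w1:T. ✓
w1: no successors, so Box Box p holds vacuously. ✓
w2: successors {w3}; Box p there: w3:F. ✗
w3: successors {w1, w4}; Box p there: w1:T, w4:F. ✗
w4: successors {w0}; Box p there: w0:F. ✗
— 2 worlds.
For Box Box q:
w0: successors {w1}; Box q there: w1:T. ✓
w1: no successors, so Box Box q holds vacuously. ✓
w2: successors {w3}; Box q there: w3:F. ✗
w3: successors {w1, w4}; Box q there: w1:T, w4:F. ✗
w4: successors {w0}; Box q there: w0:T. ✓
— 3 worlds.

2 and 3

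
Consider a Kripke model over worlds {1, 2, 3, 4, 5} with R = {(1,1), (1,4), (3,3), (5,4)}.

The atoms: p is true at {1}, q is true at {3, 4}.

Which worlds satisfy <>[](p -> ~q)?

1: successors {1, 4}; [](p -> ~q) there: 1:T, 4:T. ✓
2: no successors, so <>[](p -> ~q) fails. ✗
3: successors {3}; [](p -> ~q) there: 3:T. ✓
4: no successors, so <>[](p -> ~q) fails. ✗
5: successors {4}; [](p -> ~q) there: 4:T. ✓

{1, 3, 5}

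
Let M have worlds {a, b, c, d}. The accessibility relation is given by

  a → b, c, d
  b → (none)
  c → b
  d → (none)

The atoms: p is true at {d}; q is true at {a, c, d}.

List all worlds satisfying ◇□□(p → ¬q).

a: successors {b, c, d}; □□(p → ¬q) there: b:T, c:T, d:T. ✓
b: no successors, so ◇□□(p → ¬q) fails. ✗
c: successors {b}; □□(p → ¬q) there: b:T. ✓
d: no successors, so ◇□□(p → ¬q) fails. ✗

{a, c}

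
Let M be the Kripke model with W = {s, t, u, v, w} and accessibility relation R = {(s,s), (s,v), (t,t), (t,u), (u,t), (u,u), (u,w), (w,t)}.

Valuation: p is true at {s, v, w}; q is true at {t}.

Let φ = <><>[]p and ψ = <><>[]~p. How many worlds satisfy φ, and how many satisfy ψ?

For <><>[]p:
s: successors {s, v}; <>[]p there: s:T, v:F. ✓
t: successors {t, u}; <>[]p there: t:F, u:F. ✗
u: successors {t, u, w}; <>[]p there: t:F, u:F, w:F. ✗
v: no successors, so <><>[]p fails. ✗
w: successors {t}; <>[]p there: t:F. ✗
— 1 world.
For <><>[]~p:
s: successors {s, v}; <>[]~p there: s:T, v:F. ✓
t: successors {t, u}; <>[]~p there: t:T, u:T. ✓
u: successors {t, u, w}; <>[]~p there: t:T, u:T, w:T. ✓
v: no successors, so <><>[]~p fails. ✗
w: successors {t}; <>[]~p there: t:T. ✓
— 4 worlds.

1 and 4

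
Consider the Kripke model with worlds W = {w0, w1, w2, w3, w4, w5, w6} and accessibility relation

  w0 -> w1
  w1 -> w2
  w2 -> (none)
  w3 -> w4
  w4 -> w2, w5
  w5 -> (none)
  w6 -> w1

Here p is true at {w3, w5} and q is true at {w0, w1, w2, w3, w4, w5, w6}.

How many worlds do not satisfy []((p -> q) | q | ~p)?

w0: successors {w1}; (p -> q) | q | ~p there: w1:T. ✓
w1: successors {w2}; (p -> q) | q | ~p there: w2:T. ✓
w2: no successors, so []((p -> q) | q | ~p) holds vacuously. ✓
w3: successors {w4}; (p -> q) | q | ~p there: w4:T. ✓
w4: successors {w2, w5}; (p -> q) | q | ~p there: w2:T, w5:T. ✓
w5: no successors, so []((p -> q) | q | ~p) holds vacuously. ✓
w6: successors {w1}; (p -> q) | q | ~p there: w1:T. ✓
Satisfying worlds: {w0, w1, w2, w3, w4, w5, w6}.
So []((p -> q) | q | ~p) fails at the other 0 worlds.

0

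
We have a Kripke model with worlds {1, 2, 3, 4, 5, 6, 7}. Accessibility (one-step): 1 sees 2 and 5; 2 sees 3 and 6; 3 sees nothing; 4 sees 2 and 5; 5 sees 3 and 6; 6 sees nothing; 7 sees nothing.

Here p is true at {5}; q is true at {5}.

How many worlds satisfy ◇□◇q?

1: successors {2, 5}; □◇q there: 2:F, 5:F. ✗
2: successors {3, 6}; □◇q there: 3:T, 6:T. ✓
3: no successors, so ◇□◇q fails. ✗
4: successors {2, 5}; □◇q there: 2:F, 5:F. ✗
5: successors {3, 6}; □◇q there: 3:T, 6:T. ✓
6: no successors, so ◇□◇q fails. ✗
7: no successors, so ◇□◇q fails. ✗
Satisfying worlds: {2, 5}.

2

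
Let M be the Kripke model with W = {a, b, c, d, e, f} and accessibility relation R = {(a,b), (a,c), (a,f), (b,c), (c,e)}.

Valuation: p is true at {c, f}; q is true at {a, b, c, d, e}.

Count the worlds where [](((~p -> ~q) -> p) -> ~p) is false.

a: successors {b, c, f}; ((~p -> ~q) -> p) -> ~p there: b:T, c:F, f:F. ✗
b: successors {c}; ((~p -> ~q) -> p) -> ~p there: c:F. ✗
c: successors {e}; ((~p -> ~q) -> p) -> ~p there: e:T. ✓
d: no successors, so [](((~p -> ~q) -> p) -> ~p) holds vacuously. ✓
e: no successors, so [](((~p -> ~q) -> p) -> ~p) holds vacuously. ✓
f: no successors, so [](((~p -> ~q) -> p) -> ~p) holds vacuously. ✓
Satisfying worlds: {c, d, e, f}.
So [](((~p -> ~q) -> p) -> ~p) fails at the other 2 worlds.

2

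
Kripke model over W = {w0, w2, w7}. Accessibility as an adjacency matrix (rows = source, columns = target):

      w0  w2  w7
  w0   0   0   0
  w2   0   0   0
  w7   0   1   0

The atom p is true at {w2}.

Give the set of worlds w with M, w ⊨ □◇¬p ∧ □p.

w0: □◇¬p is T, □p is T. ✓
w2: □◇¬p is T, □p is T. ✓
w7: □◇¬p is F, □p is T. ✗

{w0, w2}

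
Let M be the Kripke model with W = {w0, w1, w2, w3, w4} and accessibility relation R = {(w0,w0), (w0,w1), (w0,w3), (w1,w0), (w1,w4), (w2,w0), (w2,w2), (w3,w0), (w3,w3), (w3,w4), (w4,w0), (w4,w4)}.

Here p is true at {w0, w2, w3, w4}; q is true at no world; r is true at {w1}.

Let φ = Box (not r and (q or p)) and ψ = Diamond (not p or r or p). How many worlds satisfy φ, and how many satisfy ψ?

For Box (not r and (q or p)):
w0: successors {w0, w1, w3}; not r and (q or p) there: w0:T, w1:F, w3:T. ✗
w1: successors {w0, w4}; not r and (q or p) there: w0:T, w4:T. ✓
w2: successors {w0, w2}; not r and (q or p) there: w0:T, w2:T. ✓
w3: successors {w0, w3, w4}; not r and (q or p) there: w0:T, w3:T, w4:T. ✓
w4: successors {w0, w4}; not r and (q or p) there: w0:T, w4:T. ✓
— 4 worlds.
For Diamond (not p or r or p):
w0: successors {w0, w1, w3}; not p or r or p there: w0:T, w1:T, w3:T. ✓
w1: successors {w0, w4}; not p or r or p there: w0:T, w4:T. ✓
w2: successors {w0, w2}; not p or r or p there: w0:T, w2:T. ✓
w3: successors {w0, w3, w4}; not p or r or p there: w0:T, w3:T, w4:T. ✓
w4: successors {w0, w4}; not p or r or p there: w0:T, w4:T. ✓
— 5 worlds.

4 and 5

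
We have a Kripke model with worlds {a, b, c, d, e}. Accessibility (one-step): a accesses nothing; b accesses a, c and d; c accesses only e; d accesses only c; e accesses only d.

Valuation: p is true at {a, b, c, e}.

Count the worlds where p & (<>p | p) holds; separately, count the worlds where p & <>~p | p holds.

For p & (<>p | p):
a: p is T, <>p | p is T. ✓
b: p is T, <>p | p is T. ✓
c: p is T, <>p | p is T. ✓
d: p is F, <>p | p is T. ✗
e: p is T, <>p | p is T. ✓
— 4 worlds.
For p & <>~p | p:
a: p & <>~p is F, p is T. ✓
b: p & <>~p is T, p is T. ✓
c: p & <>~p is F, p is T. ✓
d: p & <>~p is F, p is F. ✗
e: p & <>~p is T, p is T. ✓
— 4 worlds.

4 and 4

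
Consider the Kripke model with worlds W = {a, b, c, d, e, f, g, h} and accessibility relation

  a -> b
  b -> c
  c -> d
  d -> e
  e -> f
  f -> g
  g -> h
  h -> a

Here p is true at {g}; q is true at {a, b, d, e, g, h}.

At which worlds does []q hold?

{a, c, d, f, g, h}

a: successors {b}; q there: b:T. ✓
b: successors {c}; q there: c:F. ✗
c: successors {d}; q there: d:T. ✓
d: successors {e}; q there: e:T. ✓
e: successors {f}; q there: f:F. ✗
f: successors {g}; q there: g:T. ✓
g: successors {h}; q there: h:T. ✓
h: successors {a}; q there: a:T. ✓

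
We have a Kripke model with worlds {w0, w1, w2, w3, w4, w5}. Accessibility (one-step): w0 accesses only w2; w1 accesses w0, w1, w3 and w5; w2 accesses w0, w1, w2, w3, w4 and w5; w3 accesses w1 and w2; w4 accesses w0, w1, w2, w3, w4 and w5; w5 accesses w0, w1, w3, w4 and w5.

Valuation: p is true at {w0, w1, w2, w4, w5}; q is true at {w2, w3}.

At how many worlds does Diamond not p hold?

4

w0: successors {w2}; not p there: w2:F. ✗
w1: successors {w0, w1, w3, w5}; not p there: w0:F, w1:F, w3:T, w5:F. ✓
w2: successors {w0, w1, w2, w3, w4, w5}; not p there: w0:F, w1:F, w2:F, w3:T, w4:F, w5:F. ✓
w3: successors {w1, w2}; not p there: w1:F, w2:F. ✗
w4: successors {w0, w1, w2, w3, w4, w5}; not p there: w0:F, w1:F, w2:F, w3:T, w4:F, w5:F. ✓
w5: successors {w0, w1, w3, w4, w5}; not p there: w0:F, w1:F, w3:T, w4:F, w5:F. ✓
Satisfying worlds: {w1, w2, w4, w5}.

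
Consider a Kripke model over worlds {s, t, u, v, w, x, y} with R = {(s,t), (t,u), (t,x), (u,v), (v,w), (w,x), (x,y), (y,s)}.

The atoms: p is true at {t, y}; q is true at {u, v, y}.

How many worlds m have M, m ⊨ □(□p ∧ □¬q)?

1

s: successors {t}; □p ∧ □¬q there: t:F. ✗
t: successors {u, x}; □p ∧ □¬q there: u:F, x:F. ✗
u: successors {v}; □p ∧ □¬q there: v:F. ✗
v: successors {w}; □p ∧ □¬q there: w:F. ✗
w: successors {x}; □p ∧ □¬q there: x:F. ✗
x: successors {y}; □p ∧ □¬q there: y:F. ✗
y: successors {s}; □p ∧ □¬q there: s:T. ✓
Satisfying worlds: {y}.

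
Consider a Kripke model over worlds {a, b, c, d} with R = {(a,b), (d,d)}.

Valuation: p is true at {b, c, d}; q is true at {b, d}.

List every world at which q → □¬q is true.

{a, b, c}

a: q is F, □¬q is F. ✓
b: q is T, □¬q is T. ✓
c: q is F, □¬q is T. ✓
d: q is T, □¬q is F. ✗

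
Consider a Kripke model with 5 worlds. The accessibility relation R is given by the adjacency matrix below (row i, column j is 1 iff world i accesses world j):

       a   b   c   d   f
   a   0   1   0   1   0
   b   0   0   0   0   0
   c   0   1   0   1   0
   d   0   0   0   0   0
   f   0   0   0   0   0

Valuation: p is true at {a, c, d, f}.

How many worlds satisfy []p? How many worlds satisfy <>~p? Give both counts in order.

For []p:
a: successors {b, d}; p there: b:F, d:T. ✗
b: no successors, so []p holds vacuously. ✓
c: successors {b, d}; p there: b:F, d:T. ✗
d: no successors, so []p holds vacuously. ✓
f: no successors, so []p holds vacuously. ✓
— 3 worlds.
For <>~p:
a: successors {b, d}; ~p there: b:T, d:F. ✓
b: no successors, so <>~p fails. ✗
c: successors {b, d}; ~p there: b:T, d:F. ✓
d: no successors, so <>~p fails. ✗
f: no successors, so <>~p fails. ✗
— 2 worlds.

3 and 2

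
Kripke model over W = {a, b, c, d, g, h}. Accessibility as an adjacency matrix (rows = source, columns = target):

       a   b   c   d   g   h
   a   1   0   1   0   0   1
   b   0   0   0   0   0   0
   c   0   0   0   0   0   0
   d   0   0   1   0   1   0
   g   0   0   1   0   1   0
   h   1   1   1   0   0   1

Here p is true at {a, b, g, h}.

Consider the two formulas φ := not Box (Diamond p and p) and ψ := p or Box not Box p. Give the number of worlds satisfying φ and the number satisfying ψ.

For not Box (Diamond p and p):
a: Box (Diamond p and p) is F. ✓
b: Box (Diamond p and p) is T. ✗
c: Box (Diamond p and p) is T. ✗
d: Box (Diamond p and p) is F. ✓
g: Box (Diamond p and p) is F. ✓
h: Box (Diamond p and p) is F. ✓
— 4 worlds.
For p or Box not Box p:
a: p is T, Box not Box p is F. ✓
b: p is T, Box not Box p is T. ✓
c: p is F, Box not Box p is T. ✓
d: p is F, Box not Box p is F. ✗
g: p is T, Box not Box p is F. ✓
h: p is T, Box not Box p is F. ✓
— 5 worlds.

4 and 5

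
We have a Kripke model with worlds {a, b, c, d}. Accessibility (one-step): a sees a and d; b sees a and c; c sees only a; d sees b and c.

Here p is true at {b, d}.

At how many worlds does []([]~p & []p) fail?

a: successors {a, d}; []~p & []p there: a:F, d:F. ✗
b: successors {a, c}; []~p & []p there: a:F, c:F. ✗
c: successors {a}; []~p & []p there: a:F. ✗
d: successors {b, c}; []~p & []p there: b:F, c:F. ✗
Satisfying worlds: ∅.
So []([]~p & []p) fails at the other 4 worlds.

4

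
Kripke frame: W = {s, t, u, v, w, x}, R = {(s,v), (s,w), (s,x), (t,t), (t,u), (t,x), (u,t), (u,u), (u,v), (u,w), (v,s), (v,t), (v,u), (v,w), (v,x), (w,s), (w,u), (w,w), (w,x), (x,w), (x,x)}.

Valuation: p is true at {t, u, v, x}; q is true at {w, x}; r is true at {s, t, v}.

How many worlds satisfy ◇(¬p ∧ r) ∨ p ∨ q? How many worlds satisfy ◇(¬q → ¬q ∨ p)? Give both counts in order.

For ◇(¬p ∧ r) ∨ p ∨ q:
s: ◇(¬p ∧ r) is F, p ∨ q is F. ✗
t: ◇(¬p ∧ r) is F, p ∨ q is T. ✓
u: ◇(¬p ∧ r) is F, p ∨ q is T. ✓
v: ◇(¬p ∧ r) is T, p ∨ q is T. ✓
w: ◇(¬p ∧ r) is T, p ∨ q is T. ✓
x: ◇(¬p ∧ r) is F, p ∨ q is T. ✓
— 5 worlds.
For ◇(¬q → ¬q ∨ p):
s: successors {v, w, x}; ¬q → ¬q ∨ p there: v:T, w:T, x:T. ✓
t: successors {t, u, x}; ¬q → ¬q ∨ p there: t:T, u:T, x:T. ✓
u: successors {t, u, v, w}; ¬q → ¬q ∨ p there: t:T, u:T, v:T, w:T. ✓
v: successors {s, t, u, w, x}; ¬q → ¬q ∨ p there: s:T, t:T, u:T, w:T, x:T. ✓
w: successors {s, u, w, x}; ¬q → ¬q ∨ p there: s:T, u:T, w:T, x:T. ✓
x: successors {w, x}; ¬q → ¬q ∨ p there: w:T, x:T. ✓
— 6 worlds.

5 and 6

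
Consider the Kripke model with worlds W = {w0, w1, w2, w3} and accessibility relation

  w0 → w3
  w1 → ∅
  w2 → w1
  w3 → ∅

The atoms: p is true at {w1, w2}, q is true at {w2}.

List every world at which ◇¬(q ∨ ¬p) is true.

{w2}

w0: successors {w3}; ¬(q ∨ ¬p) there: w3:F. ✗
w1: no successors, so ◇¬(q ∨ ¬p) fails. ✗
w2: successors {w1}; ¬(q ∨ ¬p) there: w1:T. ✓
w3: no successors, so ◇¬(q ∨ ¬p) fails. ✗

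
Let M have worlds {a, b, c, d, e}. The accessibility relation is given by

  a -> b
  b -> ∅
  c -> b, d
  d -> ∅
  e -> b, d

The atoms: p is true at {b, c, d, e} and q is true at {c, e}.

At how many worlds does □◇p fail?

3

a: successors {b}; ◇p there: b:F. ✗
b: no successors, so □◇p holds vacuously. ✓
c: successors {b, d}; ◇p there: b:F, d:F. ✗
d: no successors, so □◇p holds vacuously. ✓
e: successors {b, d}; ◇p there: b:F, d:F. ✗
Satisfying worlds: {b, d}.
So □◇p fails at the other 3 worlds.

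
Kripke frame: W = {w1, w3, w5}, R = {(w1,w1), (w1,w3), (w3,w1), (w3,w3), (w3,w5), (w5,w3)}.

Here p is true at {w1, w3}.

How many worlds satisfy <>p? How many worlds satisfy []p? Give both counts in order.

3 and 2

For <>p:
w1: successors {w1, w3}; p there: w1:T, w3:T. ✓
w3: successors {w1, w3, w5}; p there: w1:T, w3:T, w5:F. ✓
w5: successors {w3}; p there: w3:T. ✓
— 3 worlds.
For []p:
w1: successors {w1, w3}; p there: w1:T, w3:T. ✓
w3: successors {w1, w3, w5}; p there: w1:T, w3:T, w5:F. ✗
w5: successors {w3}; p there: w3:T. ✓
— 2 worlds.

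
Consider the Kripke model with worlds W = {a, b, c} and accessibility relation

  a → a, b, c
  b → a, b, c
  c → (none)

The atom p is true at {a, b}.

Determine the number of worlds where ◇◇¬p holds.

2

a: successors {a, b, c}; ◇¬p there: a:T, b:T, c:F. ✓
b: successors {a, b, c}; ◇¬p there: a:T, b:T, c:F. ✓
c: no successors, so ◇◇¬p fails. ✗
Satisfying worlds: {a, b}.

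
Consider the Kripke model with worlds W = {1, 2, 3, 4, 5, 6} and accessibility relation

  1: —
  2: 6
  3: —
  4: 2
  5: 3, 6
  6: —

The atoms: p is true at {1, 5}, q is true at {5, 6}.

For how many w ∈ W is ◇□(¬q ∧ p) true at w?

2

1: no successors, so ◇□(¬q ∧ p) fails. ✗
2: successors {6}; □(¬q ∧ p) there: 6:T. ✓
3: no successors, so ◇□(¬q ∧ p) fails. ✗
4: successors {2}; □(¬q ∧ p) there: 2:F. ✗
5: successors {3, 6}; □(¬q ∧ p) there: 3:T, 6:T. ✓
6: no successors, so ◇□(¬q ∧ p) fails. ✗
Satisfying worlds: {2, 5}.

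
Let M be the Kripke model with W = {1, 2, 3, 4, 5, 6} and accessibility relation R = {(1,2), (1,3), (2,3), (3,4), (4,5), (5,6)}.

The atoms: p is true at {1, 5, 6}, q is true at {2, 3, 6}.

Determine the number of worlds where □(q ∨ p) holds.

1: successors {2, 3}; q ∨ p there: 2:T, 3:T. ✓
2: successors {3}; q ∨ p there: 3:T. ✓
3: successors {4}; q ∨ p there: 4:F. ✗
4: successors {5}; q ∨ p there: 5:T. ✓
5: successors {6}; q ∨ p there: 6:T. ✓
6: no successors, so □(q ∨ p) holds vacuously. ✓
Satisfying worlds: {1, 2, 4, 5, 6}.

5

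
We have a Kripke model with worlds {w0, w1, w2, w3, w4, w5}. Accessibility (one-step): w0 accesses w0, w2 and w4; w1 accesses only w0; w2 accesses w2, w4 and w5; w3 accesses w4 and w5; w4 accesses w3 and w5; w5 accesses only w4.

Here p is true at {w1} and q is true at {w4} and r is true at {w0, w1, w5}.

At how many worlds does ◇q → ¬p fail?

w0: ◇q is T, ¬p is T. ✓
w1: ◇q is F, ¬p is F. ✓
w2: ◇q is T, ¬p is T. ✓
w3: ◇q is T, ¬p is T. ✓
w4: ◇q is F, ¬p is T. ✓
w5: ◇q is T, ¬p is T. ✓
Satisfying worlds: {w0, w1, w2, w3, w4, w5}.
So ◇q → ¬p fails at the other 0 worlds.

0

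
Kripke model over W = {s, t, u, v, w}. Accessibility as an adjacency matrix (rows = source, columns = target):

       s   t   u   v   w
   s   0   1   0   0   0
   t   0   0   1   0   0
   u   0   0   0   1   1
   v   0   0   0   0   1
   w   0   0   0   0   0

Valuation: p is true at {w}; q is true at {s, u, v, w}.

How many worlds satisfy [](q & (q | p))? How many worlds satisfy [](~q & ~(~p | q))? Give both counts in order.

For [](q & (q | p)):
s: successors {t}; q & (q | p) there: t:F. ✗
t: successors {u}; q & (q | p) there: u:T. ✓
u: successors {v, w}; q & (q | p) there: v:T, w:T. ✓
v: successors {w}; q & (q | p) there: w:T. ✓
w: no successors, so [](q & (q | p)) holds vacuously. ✓
— 4 worlds.
For [](~q & ~(~p | q)):
s: successors {t}; ~q & ~(~p | q) there: t:F. ✗
t: successors {u}; ~q & ~(~p | q) there: u:F. ✗
u: successors {v, w}; ~q & ~(~p | q) there: v:F, w:F. ✗
v: successors {w}; ~q & ~(~p | q) there: w:F. ✗
w: no successors, so [](~q & ~(~p | q)) holds vacuously. ✓
— 1 world.

4 and 1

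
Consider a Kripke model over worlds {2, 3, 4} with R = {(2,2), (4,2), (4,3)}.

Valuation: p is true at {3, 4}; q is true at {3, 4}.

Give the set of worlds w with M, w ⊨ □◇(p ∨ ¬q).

2: successors {2}; ◇(p ∨ ¬q) there: 2:T. ✓
3: no successors, so □◇(p ∨ ¬q) holds vacuously. ✓
4: successors {2, 3}; ◇(p ∨ ¬q) there: 2:T, 3:F. ✗

{2, 3}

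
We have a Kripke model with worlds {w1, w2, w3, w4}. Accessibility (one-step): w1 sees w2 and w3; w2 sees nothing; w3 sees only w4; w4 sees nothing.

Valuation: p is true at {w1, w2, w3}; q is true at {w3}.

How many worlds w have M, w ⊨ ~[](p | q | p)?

1

w1: [](p | q | p) is T. ✗
w2: [](p | q | p) is T. ✗
w3: [](p | q | p) is F. ✓
w4: [](p | q | p) is T. ✗
Satisfying worlds: {w3}.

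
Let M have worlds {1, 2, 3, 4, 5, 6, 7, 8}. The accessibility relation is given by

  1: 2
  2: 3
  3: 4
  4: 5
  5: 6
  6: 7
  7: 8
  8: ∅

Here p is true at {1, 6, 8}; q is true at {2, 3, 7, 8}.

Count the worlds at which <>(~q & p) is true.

1: successors {2}; ~q & p there: 2:F. ✗
2: successors {3}; ~q & p there: 3:F. ✗
3: successors {4}; ~q & p there: 4:F. ✗
4: successors {5}; ~q & p there: 5:F. ✗
5: successors {6}; ~q & p there: 6:T. ✓
6: successors {7}; ~q & p there: 7:F. ✗
7: successors {8}; ~q & p there: 8:F. ✗
8: no successors, so <>(~q & p) fails. ✗
Satisfying worlds: {5}.

1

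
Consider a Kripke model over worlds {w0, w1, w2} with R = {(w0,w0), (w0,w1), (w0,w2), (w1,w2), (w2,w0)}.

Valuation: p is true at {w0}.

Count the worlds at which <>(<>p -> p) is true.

w0: successors {w0, w1, w2}; <>p -> p there: w0:T, w1:T, w2:F. ✓
w1: successors {w2}; <>p -> p there: w2:F. ✗
w2: successors {w0}; <>p -> p there: w0:T. ✓
Satisfying worlds: {w0, w2}.

2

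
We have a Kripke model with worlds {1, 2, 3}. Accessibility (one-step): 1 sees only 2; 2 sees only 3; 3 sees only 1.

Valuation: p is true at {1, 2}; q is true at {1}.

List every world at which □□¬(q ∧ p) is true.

{1, 3}

1: successors {2}; □¬(q ∧ p) there: 2:T. ✓
2: successors {3}; □¬(q ∧ p) there: 3:F. ✗
3: successors {1}; □¬(q ∧ p) there: 1:T. ✓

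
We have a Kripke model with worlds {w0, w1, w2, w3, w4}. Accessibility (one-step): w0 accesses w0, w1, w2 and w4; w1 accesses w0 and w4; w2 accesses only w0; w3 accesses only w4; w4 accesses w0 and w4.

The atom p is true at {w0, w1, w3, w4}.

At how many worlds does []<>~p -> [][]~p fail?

1

w0: []<>~p is F, [][]~p is F. ✓
w1: []<>~p is F, [][]~p is F. ✓
w2: []<>~p is T, [][]~p is F. ✗
w3: []<>~p is F, [][]~p is F. ✓
w4: []<>~p is F, [][]~p is F. ✓
Satisfying worlds: {w0, w1, w3, w4}.
So []<>~p -> [][]~p fails at the other 1 world.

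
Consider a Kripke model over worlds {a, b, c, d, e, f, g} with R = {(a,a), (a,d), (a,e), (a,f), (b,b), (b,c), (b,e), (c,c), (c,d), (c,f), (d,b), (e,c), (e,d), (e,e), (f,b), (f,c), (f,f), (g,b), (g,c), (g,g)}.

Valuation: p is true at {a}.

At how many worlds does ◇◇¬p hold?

7

a: successors {a, d, e, f}; ◇¬p there: a:T, d:T, e:T, f:T. ✓
b: successors {b, c, e}; ◇¬p there: b:T, c:T, e:T. ✓
c: successors {c, d, f}; ◇¬p there: c:T, d:T, f:T. ✓
d: successors {b}; ◇¬p there: b:T. ✓
e: successors {c, d, e}; ◇¬p there: c:T, d:T, e:T. ✓
f: successors {b, c, f}; ◇¬p there: b:T, c:T, f:T. ✓
g: successors {b, c, g}; ◇¬p there: b:T, c:T, g:T. ✓
Satisfying worlds: {a, b, c, d, e, f, g}.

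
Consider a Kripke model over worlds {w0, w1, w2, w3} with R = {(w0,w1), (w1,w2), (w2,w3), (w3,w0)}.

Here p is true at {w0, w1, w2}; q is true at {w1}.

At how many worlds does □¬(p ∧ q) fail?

w0: successors {w1}; ¬(p ∧ q) there: w1:F. ✗
w1: successors {w2}; ¬(p ∧ q) there: w2:T. ✓
w2: successors {w3}; ¬(p ∧ q) there: w3:T. ✓
w3: successors {w0}; ¬(p ∧ q) there: w0:T. ✓
Satisfying worlds: {w1, w2, w3}.
So □¬(p ∧ q) fails at the other 1 world.

1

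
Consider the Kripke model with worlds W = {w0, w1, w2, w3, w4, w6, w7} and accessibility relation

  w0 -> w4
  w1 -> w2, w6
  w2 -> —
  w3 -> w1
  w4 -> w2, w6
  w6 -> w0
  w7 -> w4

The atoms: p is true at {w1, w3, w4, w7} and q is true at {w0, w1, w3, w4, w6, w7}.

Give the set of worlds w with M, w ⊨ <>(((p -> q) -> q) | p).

{w0, w1, w3, w4, w6, w7}

w0: successors {w4}; ((p -> q) -> q) | p there: w4:T. ✓
w1: successors {w2, w6}; ((p -> q) -> q) | p there: w2:F, w6:T. ✓
w2: no successors, so <>(((p -> q) -> q) | p) fails. ✗
w3: successors {w1}; ((p -> q) -> q) | p there: w1:T. ✓
w4: successors {w2, w6}; ((p -> q) -> q) | p there: w2:F, w6:T. ✓
w6: successors {w0}; ((p -> q) -> q) | p there: w0:T. ✓
w7: successors {w4}; ((p -> q) -> q) | p there: w4:T. ✓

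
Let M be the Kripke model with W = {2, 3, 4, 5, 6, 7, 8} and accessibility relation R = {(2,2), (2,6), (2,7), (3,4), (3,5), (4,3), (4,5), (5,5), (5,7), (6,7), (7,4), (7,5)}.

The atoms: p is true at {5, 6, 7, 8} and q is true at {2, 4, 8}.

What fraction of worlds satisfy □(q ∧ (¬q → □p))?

1/7

2: successors {2, 6, 7}; q ∧ (¬q → □p) there: 2:T, 6:F, 7:F. ✗
3: successors {4, 5}; q ∧ (¬q → □p) there: 4:T, 5:F. ✗
4: successors {3, 5}; q ∧ (¬q → □p) there: 3:F, 5:F. ✗
5: successors {5, 7}; q ∧ (¬q → □p) there: 5:F, 7:F. ✗
6: successors {7}; q ∧ (¬q → □p) there: 7:F. ✗
7: successors {4, 5}; q ∧ (¬q → □p) there: 4:T, 5:F. ✗
8: no successors, so □(q ∧ (¬q → □p)) holds vacuously. ✓
That's 1 of 7 worlds, so 1/7.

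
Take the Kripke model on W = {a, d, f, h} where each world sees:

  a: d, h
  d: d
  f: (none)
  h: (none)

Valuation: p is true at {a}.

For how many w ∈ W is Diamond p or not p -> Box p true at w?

a: Diamond p or not p is F, Box p is F. ✓
d: Diamond p or not p is T, Box p is F. ✗
f: Diamond p or not p is T, Box p is T. ✓
h: Diamond p or not p is T, Box p is T. ✓
Satisfying worlds: {a, f, h}.

3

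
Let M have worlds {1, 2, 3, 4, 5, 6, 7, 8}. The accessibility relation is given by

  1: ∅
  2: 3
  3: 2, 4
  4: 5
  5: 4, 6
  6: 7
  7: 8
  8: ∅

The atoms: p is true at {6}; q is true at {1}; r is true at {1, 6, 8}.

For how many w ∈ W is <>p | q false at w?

1: <>p is F, q is T. ✓
2: <>p is F, q is F. ✗
3: <>p is F, q is F. ✗
4: <>p is F, q is F. ✗
5: <>p is T, q is F. ✓
6: <>p is F, q is F. ✗
7: <>p is F, q is F. ✗
8: <>p is F, q is F. ✗
Satisfying worlds: {1, 5}.
So <>p | q fails at the other 6 worlds.

6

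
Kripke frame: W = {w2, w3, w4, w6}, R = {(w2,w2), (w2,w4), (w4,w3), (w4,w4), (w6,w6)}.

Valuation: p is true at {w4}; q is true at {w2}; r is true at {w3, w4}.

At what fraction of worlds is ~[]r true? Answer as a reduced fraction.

w2: []r is F. ✓
w3: []r is T. ✗
w4: []r is T. ✗
w6: []r is F. ✓
That's 2 of 4 worlds, so 2/4 = 1/2.

1/2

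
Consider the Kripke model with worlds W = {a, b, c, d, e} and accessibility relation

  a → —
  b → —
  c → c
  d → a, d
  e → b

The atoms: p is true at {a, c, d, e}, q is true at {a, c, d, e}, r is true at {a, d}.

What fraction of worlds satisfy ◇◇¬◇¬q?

2/5

a: no successors, so ◇◇¬◇¬q fails. ✗
b: no successors, so ◇◇¬◇¬q fails. ✗
c: successors {c}; ◇¬◇¬q there: c:T. ✓
d: successors {a, d}; ◇¬◇¬q there: a:F, d:T. ✓
e: successors {b}; ◇¬◇¬q there: b:F. ✗
That's 2 of 5 worlds, so 2/5.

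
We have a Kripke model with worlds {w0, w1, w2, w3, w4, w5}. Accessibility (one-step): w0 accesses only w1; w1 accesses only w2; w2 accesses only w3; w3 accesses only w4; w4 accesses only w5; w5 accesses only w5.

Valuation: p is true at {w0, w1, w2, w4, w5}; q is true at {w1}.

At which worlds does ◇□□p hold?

{w1, w2, w3, w4, w5}

w0: successors {w1}; □□p there: w1:F. ✗
w1: successors {w2}; □□p there: w2:T. ✓
w2: successors {w3}; □□p there: w3:T. ✓
w3: successors {w4}; □□p there: w4:T. ✓
w4: successors {w5}; □□p there: w5:T. ✓
w5: successors {w5}; □□p there: w5:T. ✓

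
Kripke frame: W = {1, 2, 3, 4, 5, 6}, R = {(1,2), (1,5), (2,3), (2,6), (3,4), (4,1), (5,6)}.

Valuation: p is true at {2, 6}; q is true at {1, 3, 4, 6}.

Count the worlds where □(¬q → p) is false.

1: successors {2, 5}; ¬q → p there: 2:T, 5:F. ✗
2: successors {3, 6}; ¬q → p there: 3:T, 6:T. ✓
3: successors {4}; ¬q → p there: 4:T. ✓
4: successors {1}; ¬q → p there: 1:T. ✓
5: successors {6}; ¬q → p there: 6:T. ✓
6: no successors, so □(¬q → p) holds vacuously. ✓
Satisfying worlds: {2, 3, 4, 5, 6}.
So □(¬q → p) fails at the other 1 world.

1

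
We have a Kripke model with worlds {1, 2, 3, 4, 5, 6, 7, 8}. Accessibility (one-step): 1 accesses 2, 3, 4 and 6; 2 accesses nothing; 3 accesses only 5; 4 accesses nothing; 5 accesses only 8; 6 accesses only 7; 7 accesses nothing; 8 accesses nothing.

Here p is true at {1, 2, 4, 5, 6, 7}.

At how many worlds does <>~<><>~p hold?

4

1: successors {2, 3, 4, 6}; ~<><>~p there: 2:T, 3:F, 4:T, 6:T. ✓
2: no successors, so <>~<><>~p fails. ✗
3: successors {5}; ~<><>~p there: 5:T. ✓
4: no successors, so <>~<><>~p fails. ✗
5: successors {8}; ~<><>~p there: 8:T. ✓
6: successors {7}; ~<><>~p there: 7:T. ✓
7: no successors, so <>~<><>~p fails. ✗
8: no successors, so <>~<><>~p fails. ✗
Satisfying worlds: {1, 3, 5, 6}.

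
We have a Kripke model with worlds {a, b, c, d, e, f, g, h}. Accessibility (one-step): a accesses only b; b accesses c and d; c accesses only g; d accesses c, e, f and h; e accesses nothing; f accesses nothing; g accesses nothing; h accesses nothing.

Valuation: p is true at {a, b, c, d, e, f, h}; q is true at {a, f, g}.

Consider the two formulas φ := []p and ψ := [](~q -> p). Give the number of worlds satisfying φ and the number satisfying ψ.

7 and 8

For []p:
a: successors {b}; p there: b:T. ✓
b: successors {c, d}; p there: c:T, d:T. ✓
c: successors {g}; p there: g:F. ✗
d: successors {c, e, f, h}; p there: c:T, e:T, f:T, h:T. ✓
e: no successors, so []p holds vacuously. ✓
f: no successors, so []p holds vacuously. ✓
g: no successors, so []p holds vacuously. ✓
h: no successors, so []p holds vacuously. ✓
— 7 worlds.
For [](~q -> p):
a: successors {b}; ~q -> p there: b:T. ✓
b: successors {c, d}; ~q -> p there: c:T, d:T. ✓
c: successors {g}; ~q -> p there: g:T. ✓
d: successors {c, e, f, h}; ~q -> p there: c:T, e:T, f:T, h:T. ✓
e: no successors, so [](~q -> p) holds vacuously. ✓
f: no successors, so [](~q -> p) holds vacuously. ✓
g: no successors, so [](~q -> p) holds vacuously. ✓
h: no successors, so [](~q -> p) holds vacuously. ✓
— 8 worlds.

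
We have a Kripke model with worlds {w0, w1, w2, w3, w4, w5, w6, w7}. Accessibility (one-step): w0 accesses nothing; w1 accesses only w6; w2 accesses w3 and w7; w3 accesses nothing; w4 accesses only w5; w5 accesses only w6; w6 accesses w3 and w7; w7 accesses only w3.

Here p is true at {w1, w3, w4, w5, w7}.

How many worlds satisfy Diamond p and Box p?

w0: Diamond p is F, Box p is T. ✗
w1: Diamond p is F, Box p is F. ✗
w2: Diamond p is T, Box p is T. ✓
w3: Diamond p is F, Box p is T. ✗
w4: Diamond p is T, Box p is T. ✓
w5: Diamond p is F, Box p is F. ✗
w6: Diamond p is T, Box p is T. ✓
w7: Diamond p is T, Box p is T. ✓
Satisfying worlds: {w2, w4, w6, w7}.

4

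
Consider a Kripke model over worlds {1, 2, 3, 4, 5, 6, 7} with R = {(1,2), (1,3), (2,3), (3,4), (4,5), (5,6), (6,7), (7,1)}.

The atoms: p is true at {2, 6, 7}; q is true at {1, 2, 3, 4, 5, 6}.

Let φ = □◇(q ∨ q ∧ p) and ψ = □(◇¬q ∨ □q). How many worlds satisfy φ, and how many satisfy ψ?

For □◇(q ∨ q ∧ p):
1: successors {2, 3}; ◇(q ∨ q ∧ p) there: 2:T, 3:T. ✓
2: successors {3}; ◇(q ∨ q ∧ p) there: 3:T. ✓
3: successors {4}; ◇(q ∨ q ∧ p) there: 4:T. ✓
4: successors {5}; ◇(q ∨ q ∧ p) there: 5:T. ✓
5: successors {6}; ◇(q ∨ q ∧ p) there: 6:F. ✗
6: successors {7}; ◇(q ∨ q ∧ p) there: 7:T. ✓
7: successors {1}; ◇(q ∨ q ∧ p) there: 1:T. ✓
— 6 worlds.
For □(◇¬q ∨ □q):
1: successors {2, 3}; ◇¬q ∨ □q there: 2:T, 3:T. ✓
2: successors {3}; ◇¬q ∨ □q there: 3:T. ✓
3: successors {4}; ◇¬q ∨ □q there: 4:T. ✓
4: successors {5}; ◇¬q ∨ □q there: 5:T. ✓
5: successors {6}; ◇¬q ∨ □q there: 6:T. ✓
6: successors {7}; ◇¬q ∨ □q there: 7:T. ✓
7: successors {1}; ◇¬q ∨ □q there: 1:T. ✓
— 7 worlds.

6 and 7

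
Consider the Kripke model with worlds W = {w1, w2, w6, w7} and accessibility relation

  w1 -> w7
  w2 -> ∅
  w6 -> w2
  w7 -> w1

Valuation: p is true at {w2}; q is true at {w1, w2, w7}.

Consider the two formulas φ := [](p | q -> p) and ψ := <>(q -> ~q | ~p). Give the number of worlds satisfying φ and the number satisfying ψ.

2 and 2

For [](p | q -> p):
w1: successors {w7}; p | q -> p there: w7:F. ✗
w2: no successors, so [](p | q -> p) holds vacuously. ✓
w6: successors {w2}; p | q -> p there: w2:T. ✓
w7: successors {w1}; p | q -> p there: w1:F. ✗
— 2 worlds.
For <>(q -> ~q | ~p):
w1: successors {w7}; q -> ~q | ~p there: w7:T. ✓
w2: no successors, so <>(q -> ~q | ~p) fails. ✗
w6: successors {w2}; q -> ~q | ~p there: w2:F. ✗
w7: successors {w1}; q -> ~q | ~p there: w1:T. ✓
— 2 worlds.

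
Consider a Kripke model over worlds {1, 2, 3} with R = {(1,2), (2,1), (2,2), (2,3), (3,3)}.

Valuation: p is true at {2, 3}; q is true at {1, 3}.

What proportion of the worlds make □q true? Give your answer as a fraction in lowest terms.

1/3

1: successors {2}; q there: 2:F. ✗
2: successors {1, 2, 3}; q there: 1:T, 2:F, 3:T. ✗
3: successors {3}; q there: 3:T. ✓
That's 1 of 3 worlds, so 1/3.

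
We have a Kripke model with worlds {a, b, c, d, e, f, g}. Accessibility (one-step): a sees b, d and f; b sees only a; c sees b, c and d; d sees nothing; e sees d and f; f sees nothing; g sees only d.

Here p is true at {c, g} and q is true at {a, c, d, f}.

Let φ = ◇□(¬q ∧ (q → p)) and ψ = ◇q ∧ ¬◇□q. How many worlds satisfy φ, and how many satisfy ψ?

For ◇□(¬q ∧ (q → p)):
a: successors {b, d, f}; □(¬q ∧ (q → p)) there: b:F, d:T, f:T. ✓
b: successors {a}; □(¬q ∧ (q → p)) there: a:F. ✗
c: successors {b, c, d}; □(¬q ∧ (q → p)) there: b:F, c:F, d:T. ✓
d: no successors, so ◇□(¬q ∧ (q → p)) fails. ✗
e: successors {d, f}; □(¬q ∧ (q → p)) there: d:T, f:T. ✓
f: no successors, so ◇□(¬q ∧ (q → p)) fails. ✗
g: successors {d}; □(¬q ∧ (q → p)) there: d:T. ✓
— 4 worlds.
For ◇q ∧ ¬◇□q:
a: ◇q is T, ¬◇□q is F. ✗
b: ◇q is T, ¬◇□q is T. ✓
c: ◇q is T, ¬◇□q is F. ✗
d: ◇q is F, ¬◇□q is T. ✗
e: ◇q is T, ¬◇□q is F. ✗
f: ◇q is F, ¬◇□q is T. ✗
g: ◇q is T, ¬◇□q is F. ✗
— 1 world.

4 and 1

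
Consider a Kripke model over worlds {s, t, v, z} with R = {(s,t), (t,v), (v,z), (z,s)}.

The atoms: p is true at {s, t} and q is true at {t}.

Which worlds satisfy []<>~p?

{s, t}

s: successors {t}; <>~p there: t:T. ✓
t: successors {v}; <>~p there: v:T. ✓
v: successors {z}; <>~p there: z:F. ✗
z: successors {s}; <>~p there: s:F. ✗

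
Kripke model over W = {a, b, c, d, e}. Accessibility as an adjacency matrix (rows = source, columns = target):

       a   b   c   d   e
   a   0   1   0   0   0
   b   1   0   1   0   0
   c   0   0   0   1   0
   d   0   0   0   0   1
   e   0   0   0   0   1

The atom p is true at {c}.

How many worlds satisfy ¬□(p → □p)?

a: □(p → □p) is T. ✗
b: □(p → □p) is F. ✓
c: □(p → □p) is T. ✗
d: □(p → □p) is T. ✗
e: □(p → □p) is T. ✗
Satisfying worlds: {b}.

1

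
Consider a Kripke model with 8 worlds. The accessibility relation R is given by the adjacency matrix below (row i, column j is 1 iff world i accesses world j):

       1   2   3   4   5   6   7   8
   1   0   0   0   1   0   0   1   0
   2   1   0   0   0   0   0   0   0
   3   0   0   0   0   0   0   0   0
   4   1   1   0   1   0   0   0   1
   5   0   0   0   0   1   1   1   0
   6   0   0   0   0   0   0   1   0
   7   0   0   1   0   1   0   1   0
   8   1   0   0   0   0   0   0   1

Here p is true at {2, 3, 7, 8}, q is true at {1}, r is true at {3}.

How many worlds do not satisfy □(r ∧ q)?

1: successors {4, 7}; r ∧ q there: 4:F, 7:F. ✗
2: successors {1}; r ∧ q there: 1:F. ✗
3: no successors, so □(r ∧ q) holds vacuously. ✓
4: successors {1, 2, 4, 8}; r ∧ q there: 1:F, 2:F, 4:F, 8:F. ✗
5: successors {5, 6, 7}; r ∧ q there: 5:F, 6:F, 7:F. ✗
6: successors {7}; r ∧ q there: 7:F. ✗
7: successors {3, 5, 7}; r ∧ q there: 3:F, 5:F, 7:F. ✗
8: successors {1, 8}; r ∧ q there: 1:F, 8:F. ✗
Satisfying worlds: {3}.
So □(r ∧ q) fails at the other 7 worlds.

7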